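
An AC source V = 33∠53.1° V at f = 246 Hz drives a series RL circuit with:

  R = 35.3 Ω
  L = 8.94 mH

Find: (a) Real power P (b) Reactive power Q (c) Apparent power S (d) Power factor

Step 1 — Angular frequency: ω = 2π·f = 2π·246 = 1546 rad/s.
Step 2 — Component impedances:
  R: Z = R = 35.3 Ω
  L: Z = jωL = j·1546·0.00894 = 0 + j13.82 Ω
Step 3 — Series combination: Z_total = R + L = 35.3 + j13.82 Ω = 37.91∠21.4° Ω.
Step 4 — Source phasor: V = 33∠53.1° V = 19.81 + j26.39 V.
Step 5 — Current: I = V / Z = 0.7405 + j0.4577 A = 0.8705∠31.7° A.
Step 6 — Complex power: S = V·I* = 26.75 + j10.47 VA.
Step 7 — Real power: P = Re(S) = 26.75 W.
Step 8 — Reactive power: Q = Im(S) = 10.47 VAR.
Step 9 — Apparent power: |S| = 28.73 VA.
Step 10 — Power factor: PF = P/|S| = 0.9312 (lagging).

(a) P = 26.75 W  (b) Q = 10.47 VAR  (c) S = 28.73 VA  (d) PF = 0.9312 (lagging)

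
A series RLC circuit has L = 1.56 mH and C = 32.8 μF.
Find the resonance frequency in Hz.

Step 1 — Resonance condition Im(Z)=0 gives ω₀ = 1/√(LC).
Step 2 — ω₀ = 1/√(0.00156·3.28e-05) = 4421 rad/s.
Step 3 — f₀ = ω₀/(2π) = 703.6 Hz.

f₀ = 703.6 Hz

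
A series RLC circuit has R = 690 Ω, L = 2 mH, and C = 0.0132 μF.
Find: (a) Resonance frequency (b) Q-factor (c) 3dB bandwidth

Step 1 — Resonance condition Im(Z)=0 gives ω₀ = 1/√(LC).
Step 2 — ω₀ = 1/√(0.002·1.32e-08) = 1.946e+05 rad/s.
Step 3 — f₀ = ω₀/(2π) = 3.098e+04 Hz.
Step 4 — Series Q: Q = ω₀L/R = 1.946e+05·0.002/690 = 0.5641.
Step 5 — 3dB bandwidth: Δω = ω₀/Q = 3.45e+05 rad/s; BW = Δω/(2π) = 5.491e+04 Hz.

(a) f₀ = 3.098e+04 Hz  (b) Q = 0.5641  (c) BW = 5.491e+04 Hz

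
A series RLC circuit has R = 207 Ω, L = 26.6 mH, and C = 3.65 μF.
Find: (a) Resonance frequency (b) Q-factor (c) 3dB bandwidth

Step 1 — Resonance: ω₀ = 1/√(LC) = 1/√(0.0266·3.65e-06) = 3209 rad/s.
Step 2 — f₀ = ω₀/(2π) = 510.8 Hz.
Step 3 — Series Q: Q = ω₀L/R = 3209·0.0266/207 = 0.4124.
Step 4 — Bandwidth: Δω = ω₀/Q = 7782 rad/s; BW = Δω/(2π) = 1239 Hz.

(a) f₀ = 510.8 Hz  (b) Q = 0.4124  (c) BW = 1239 Hz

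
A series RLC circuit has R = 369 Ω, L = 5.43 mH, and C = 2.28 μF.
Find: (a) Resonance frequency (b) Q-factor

Step 1 — Resonance condition Im(Z)=0 gives ω₀ = 1/√(LC).
Step 2 — ω₀ = 1/√(0.00543·2.28e-06) = 8987 rad/s.
Step 3 — f₀ = ω₀/(2π) = 1430 Hz.
Step 4 — Series Q: Q = ω₀L/R = 8987·0.00543/369 = 0.1323.

(a) f₀ = 1430 Hz  (b) Q = 0.1323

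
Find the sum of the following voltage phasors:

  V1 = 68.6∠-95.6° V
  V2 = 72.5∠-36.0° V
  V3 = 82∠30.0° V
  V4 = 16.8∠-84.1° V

Step 1 — Convert each phasor to rectangular form:
  V1 = 68.6·(cos(-95.6°) + j·sin(-95.6°)) = -6.694 - j68.27 V
  V2 = 72.5·(cos(-36.0°) + j·sin(-36.0°)) = 58.65 - j42.61 V
  V3 = 82·(cos(30.0°) + j·sin(30.0°)) = 71.01 + j41 V
  V4 = 16.8·(cos(-84.1°) + j·sin(-84.1°)) = 1.727 - j16.71 V
Step 2 — Sum components: V_total = 124.7 - j86.6 V.
Step 3 — Convert to polar: |V_total| = 151.8 V, ∠V_total = -34.8°.

V_total = 151.8∠-34.8° V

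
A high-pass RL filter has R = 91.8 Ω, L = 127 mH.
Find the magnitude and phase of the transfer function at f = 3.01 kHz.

Step 1 — Angular frequency: ω = 2π·3010 = 1.891e+04 rad/s.
Step 2 — Transfer function: H(jω) = jωL/(R + jωL).
Step 3 — Numerator jωL = j·2402; denominator R + jωL = 91.8 + j2402.
Step 4 — H = 0.9985 + j0.03816.
Step 5 — Magnitude: |H| = 0.9993 (-0.0 dB); phase: φ = 2.2°.

|H| = 0.9993 (-0.0 dB), φ = 2.2°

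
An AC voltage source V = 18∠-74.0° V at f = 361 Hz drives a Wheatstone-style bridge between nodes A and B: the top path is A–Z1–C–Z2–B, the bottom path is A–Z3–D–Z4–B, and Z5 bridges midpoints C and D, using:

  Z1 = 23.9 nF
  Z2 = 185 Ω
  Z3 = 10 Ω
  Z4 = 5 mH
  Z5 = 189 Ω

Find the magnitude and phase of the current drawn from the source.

Step 1 — Angular frequency: ω = 2π·f = 2π·361 = 2268 rad/s.
Step 2 — Component impedances:
  Z1: Z = 1/(jωC) = -j/(ω·C) = 0 - j1.845e+04 Ω
  Z2: Z = R = 185 Ω
  Z3: Z = R = 10 Ω
  Z4: Z = jωL = j·2268·0.005 = 0 + j11.34 Ω
  Z5: Z = R = 189 Ω
Step 3 — Bridge requires nodal analysis (the Z5 bridge couples midpoints C and D, so the two paths cannot be reduced to a simple series/parallel combination). Setting node B to ground and injecting 1 A at node A, the 3-node admittance system at A, C, D solves to V_A = Z_AB = 10.35 + j11.33 Ω = 15.34∠47.6° Ω.
Step 4 — Source phasor: V = 18∠-74.0° V = 4.961 - j17.3 V.
Step 5 — Ohm's law: I = V / Z_total = (4.961 - j17.3) / (10.35 + j11.33) = -0.6144 - j0.9994 A.
Step 6 — Convert to polar: |I| = 1.173 A, ∠I = -121.6°.

I = 1.173∠-121.6° A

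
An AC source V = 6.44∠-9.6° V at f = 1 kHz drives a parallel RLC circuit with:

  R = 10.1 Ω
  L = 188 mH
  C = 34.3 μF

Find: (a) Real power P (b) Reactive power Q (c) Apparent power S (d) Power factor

Step 1 — Angular frequency: ω = 2π·f = 2π·1000 = 6283 rad/s.
Step 2 — Component impedances:
  R: Z = R = 10.1 Ω
  L: Z = jωL = j·6283·0.188 = 0 + j1181 Ω
  C: Z = 1/(jωC) = -j/(ω·C) = 0 - j4.64 Ω
Step 3 — Parallel combination: 1/Z_total = 1/R + 1/L + 1/C; Z_total = 1.772 - j3.841 Ω = 4.23∠-65.2° Ω.
Step 4 — Source phasor: V = 6.44∠-9.6° V = 6.35 - j1.074 V.
Step 5 — Current: I = V / Z = 0.8592 + j1.257 A = 1.522∠55.6° A.
Step 6 — Complex power: S = V·I* = 4.106 - j8.903 VA.
Step 7 — Real power: P = Re(S) = 4.106 W.
Step 8 — Reactive power: Q = Im(S) = -8.903 VAR.
Step 9 — Apparent power: |S| = 9.804 VA.
Step 10 — Power factor: PF = P/|S| = 0.4188 (leading).

(a) P = 4.106 W  (b) Q = -8.903 VAR  (c) S = 9.804 VA  (d) PF = 0.4188 (leading)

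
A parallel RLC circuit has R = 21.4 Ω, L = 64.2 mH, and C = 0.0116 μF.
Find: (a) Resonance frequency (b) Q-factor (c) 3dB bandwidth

Step 1 — Resonance: ω₀ = 1/√(LC) = 1/√(0.0642·1.16e-08) = 3.664e+04 rad/s.
Step 2 — f₀ = ω₀/(2π) = 5832 Hz.
Step 3 — Parallel Q: Q = R/(ω₀L) = 21.4/(3.664e+04·0.0642) = 0.009097.
Step 4 — Bandwidth: Δω = ω₀/Q = 4.028e+06 rad/s; BW = Δω/(2π) = 6.411e+05 Hz.

(a) f₀ = 5832 Hz  (b) Q = 0.009097  (c) BW = 6.411e+05 Hz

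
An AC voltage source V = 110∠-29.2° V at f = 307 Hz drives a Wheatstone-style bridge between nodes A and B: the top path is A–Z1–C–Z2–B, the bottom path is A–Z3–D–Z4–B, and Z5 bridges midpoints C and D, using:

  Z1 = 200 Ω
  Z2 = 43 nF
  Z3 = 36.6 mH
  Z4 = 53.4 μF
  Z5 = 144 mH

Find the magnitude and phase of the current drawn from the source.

Step 1 — Angular frequency: ω = 2π·f = 2π·307 = 1929 rad/s.
Step 2 — Component impedances:
  Z1: Z = R = 200 Ω
  Z2: Z = 1/(jωC) = -j/(ω·C) = 0 - j1.206e+04 Ω
  Z3: Z = jωL = j·1929·0.0366 = 0 + j70.6 Ω
  Z4: Z = 1/(jωC) = -j/(ω·C) = 0 - j9.708 Ω
  Z5: Z = jωL = j·1929·0.144 = 0 + j277.8 Ω
Step 3 — Bridge requires nodal analysis (the Z5 bridge couples midpoints C and D, so the two paths cannot be reduced to a simple series/parallel combination). Setting node B to ground and injecting 1 A at node A, the 3-node admittance system at A, C, D solves to V_A = Z_AB = 6.045 + j50.17 Ω = 50.53∠83.1° Ω.
Step 4 — Source phasor: V = 110∠-29.2° V = 96.02 - j53.66 V.
Step 5 — Ohm's law: I = V / Z_total = (96.02 - j53.66) / (6.045 + j50.17) = -0.827 - j2.014 A.
Step 6 — Convert to polar: |I| = 2.177 A, ∠I = -112.3°.

I = 2.177∠-112.3° A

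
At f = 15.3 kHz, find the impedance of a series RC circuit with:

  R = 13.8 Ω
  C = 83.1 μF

Step 1 — Angular frequency: ω = 2π·f = 2π·1.53e+04 = 9.613e+04 rad/s.
Step 2 — Component impedances:
  R: Z = R = 13.8 Ω
  C: Z = 1/(jωC) = -j/(ω·C) = 0 - j0.1252 Ω
Step 3 — Series combination: Z_total = R + C = 13.8 - j0.1252 Ω = 13.8∠-0.5° Ω.

Z = 13.8 - j0.1252 Ω = 13.8∠-0.5° Ω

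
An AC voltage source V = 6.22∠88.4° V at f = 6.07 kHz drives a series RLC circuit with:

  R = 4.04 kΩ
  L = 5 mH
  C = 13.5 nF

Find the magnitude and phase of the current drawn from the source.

Step 1 — Angular frequency: ω = 2π·f = 2π·6070 = 3.814e+04 rad/s.
Step 2 — Component impedances:
  R: Z = R = 4040 Ω
  L: Z = jωL = j·3.814e+04·0.005 = 0 + j190.7 Ω
  C: Z = 1/(jωC) = -j/(ω·C) = 0 - j1942 Ω
Step 3 — Series combination: Z_total = R + L + C = 4040 - j1752 Ω = 4403∠-23.4° Ω.
Step 4 — Source phasor: V = 6.22∠88.4° V = 0.1737 + j6.218 V.
Step 5 — Ohm's law: I = V / Z_total = (0.1737 + j6.218) / (4040 - j1752) = -0.0005255 + j0.001311 A.
Step 6 — Convert to polar: |I| = 0.001413 A, ∠I = 111.8°.

I = 0.001413∠111.8° A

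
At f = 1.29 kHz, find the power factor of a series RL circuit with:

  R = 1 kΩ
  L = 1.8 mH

Step 1 — Angular frequency: ω = 2π·f = 2π·1290 = 8105 rad/s.
Step 2 — Component impedances:
  R: Z = R = 1000 Ω
  L: Z = jωL = j·8105·0.0018 = 0 + j14.59 Ω
Step 3 — Series combination: Z_total = R + L = 1000 + j14.59 Ω = 1000∠0.8° Ω.
Step 4 — Power factor: PF = cos(φ) = Re(Z)/|Z| = 1000/1000.1 = 0.9999.
Step 5 — Type: Im(Z) = 14.59 ⇒ lagging (phase φ = 0.8°).

PF = 0.9999 (lagging, φ = 0.8°)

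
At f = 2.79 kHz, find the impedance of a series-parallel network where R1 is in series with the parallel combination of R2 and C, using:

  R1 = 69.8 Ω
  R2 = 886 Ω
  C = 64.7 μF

Step 1 — Angular frequency: ω = 2π·f = 2π·2790 = 1.753e+04 rad/s.
Step 2 — Component impedances:
  R1: Z = R = 69.8 Ω
  R2: Z = R = 886 Ω
  C: Z = 1/(jωC) = -j/(ω·C) = 0 - j0.8817 Ω
Step 3 — Parallel branch: R2 || C = 1/(1/R2 + 1/C) = 0.0008774 - j0.8817 Ω.
Step 4 — Series with R1: Z_total = R1 + (R2 || C) = 69.8 - j0.8817 Ω = 69.81∠-0.7° Ω.

Z = 69.8 - j0.8817 Ω = 69.81∠-0.7° Ω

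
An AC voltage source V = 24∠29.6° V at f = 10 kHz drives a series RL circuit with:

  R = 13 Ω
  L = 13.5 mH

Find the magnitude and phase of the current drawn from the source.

Step 1 — Angular frequency: ω = 2π·f = 2π·1e+04 = 6.283e+04 rad/s.
Step 2 — Component impedances:
  R: Z = R = 13 Ω
  L: Z = jωL = j·6.283e+04·0.0135 = 0 + j848.2 Ω
Step 3 — Series combination: Z_total = R + L = 13 + j848.2 Ω = 848.3∠89.1° Ω.
Step 4 — Source phasor: V = 24∠29.6° V = 20.87 + j11.85 V.
Step 5 — Ohm's law: I = V / Z_total = (20.87 + j11.85) / (13 + j848.2) = 0.01435 - j0.02438 A.
Step 6 — Convert to polar: |I| = 0.02829 A, ∠I = -59.5°.

I = 0.02829∠-59.5° A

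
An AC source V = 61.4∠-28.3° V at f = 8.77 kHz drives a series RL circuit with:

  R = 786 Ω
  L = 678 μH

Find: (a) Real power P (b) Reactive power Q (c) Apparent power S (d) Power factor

Step 1 — Angular frequency: ω = 2π·f = 2π·8770 = 5.51e+04 rad/s.
Step 2 — Component impedances:
  R: Z = R = 786 Ω
  L: Z = jωL = j·5.51e+04·0.000678 = 0 + j37.36 Ω
Step 3 — Series combination: Z_total = R + L = 786 + j37.36 Ω = 786.9∠2.7° Ω.
Step 4 — Source phasor: V = 61.4∠-28.3° V = 54.06 - j29.11 V.
Step 5 — Current: I = V / Z = 0.06687 - j0.04021 A = 0.07803∠-31.0° A.
Step 6 — Complex power: S = V·I* = 4.786 + j0.2275 VA.
Step 7 — Real power: P = Re(S) = 4.786 W.
Step 8 — Reactive power: Q = Im(S) = 0.2275 VAR.
Step 9 — Apparent power: |S| = 4.791 VA.
Step 10 — Power factor: PF = P/|S| = 0.9989 (lagging).

(a) P = 4.786 W  (b) Q = 0.2275 VAR  (c) S = 4.791 VA  (d) PF = 0.9989 (lagging)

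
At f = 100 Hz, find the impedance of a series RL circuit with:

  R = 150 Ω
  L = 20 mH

Step 1 — Angular frequency: ω = 2π·f = 2π·100 = 628.3 rad/s.
Step 2 — Component impedances:
  R: Z = R = 150 Ω
  L: Z = jωL = j·628.3·0.02 = 0 + j12.57 Ω
Step 3 — Series combination: Z_total = R + L = 150 + j12.57 Ω = 150.5∠4.8° Ω.

Z = 150 + j12.57 Ω = 150.5∠4.8° Ω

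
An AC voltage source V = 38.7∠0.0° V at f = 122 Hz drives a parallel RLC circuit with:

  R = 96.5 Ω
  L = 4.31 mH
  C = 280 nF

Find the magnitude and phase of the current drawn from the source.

Step 1 — Angular frequency: ω = 2π·f = 2π·122 = 766.5 rad/s.
Step 2 — Component impedances:
  R: Z = R = 96.5 Ω
  L: Z = jωL = j·766.5·0.00431 = 0 + j3.304 Ω
  C: Z = 1/(jωC) = -j/(ω·C) = 0 - j4659 Ω
Step 3 — Parallel combination: 1/Z_total = 1/R + 1/L + 1/C; Z_total = 0.1131 + j3.302 Ω = 3.304∠88.0° Ω.
Step 4 — Source phasor: V = 38.7∠0.0° V = 38.7 V.
Step 5 — Ohm's law: I = V / Z_total = (38.7) / (0.1131 + j3.302) = 0.401 - j11.71 A.
Step 6 — Convert to polar: |I| = 11.71 A, ∠I = -88.0°.

I = 11.71∠-88.0° A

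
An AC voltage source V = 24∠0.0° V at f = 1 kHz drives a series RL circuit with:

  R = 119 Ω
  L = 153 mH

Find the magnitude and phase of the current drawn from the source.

Step 1 — Angular frequency: ω = 2π·f = 2π·1000 = 6283 rad/s.
Step 2 — Component impedances:
  R: Z = R = 119 Ω
  L: Z = jωL = j·6283·0.153 = 0 + j961.3 Ω
Step 3 — Series combination: Z_total = R + L = 119 + j961.3 Ω = 968.7∠82.9° Ω.
Step 4 — Source phasor: V = 24∠0.0° V = 24 V.
Step 5 — Ohm's law: I = V / Z_total = (24) / (119 + j961.3) = 0.003044 - j0.02459 A.
Step 6 — Convert to polar: |I| = 0.02478 A, ∠I = -82.9°.

I = 0.02478∠-82.9° A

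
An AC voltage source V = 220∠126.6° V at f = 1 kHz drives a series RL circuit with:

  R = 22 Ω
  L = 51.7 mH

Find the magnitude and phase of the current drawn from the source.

Step 1 — Angular frequency: ω = 2π·f = 2π·1000 = 6283 rad/s.
Step 2 — Component impedances:
  R: Z = R = 22 Ω
  L: Z = jωL = j·6283·0.0517 = 0 + j324.8 Ω
Step 3 — Series combination: Z_total = R + L = 22 + j324.8 Ω = 325.6∠86.1° Ω.
Step 4 — Source phasor: V = 220∠126.6° V = -131.2 + j176.6 V.
Step 5 — Ohm's law: I = V / Z_total = (-131.2 + j176.6) / (22 + j324.8) = 0.514 + j0.4386 A.
Step 6 — Convert to polar: |I| = 0.6757 A, ∠I = 40.5°.

I = 0.6757∠40.5° A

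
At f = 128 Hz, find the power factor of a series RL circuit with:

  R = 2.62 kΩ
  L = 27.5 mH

Step 1 — Angular frequency: ω = 2π·f = 2π·128 = 804.2 rad/s.
Step 2 — Component impedances:
  R: Z = R = 2620 Ω
  L: Z = jωL = j·804.2·0.0275 = 0 + j22.12 Ω
Step 3 — Series combination: Z_total = R + L = 2620 + j22.12 Ω = 2620∠0.5° Ω.
Step 4 — Power factor: PF = cos(φ) = Re(Z)/|Z| = 2620/2620 = 1.
Step 5 — Type: Im(Z) = 22.12 ⇒ lagging (phase φ = 0.5°).

PF = 1 (lagging, φ = 0.5°)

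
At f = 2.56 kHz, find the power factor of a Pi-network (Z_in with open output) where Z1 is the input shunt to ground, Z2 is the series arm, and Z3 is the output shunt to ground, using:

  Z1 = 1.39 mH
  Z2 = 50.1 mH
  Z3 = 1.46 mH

Step 1 — Angular frequency: ω = 2π·f = 2π·2560 = 1.608e+04 rad/s.
Step 2 — Component impedances:
  Z1: Z = jωL = j·1.608e+04·0.00139 = 0 + j22.36 Ω
  Z2: Z = jωL = j·1.608e+04·0.0501 = 0 + j805.9 Ω
  Z3: Z = jωL = j·1.608e+04·0.00146 = 0 + j23.48 Ω
Step 3 — With open output, the series arm Z2 and the output shunt Z3 appear in series to ground: Z2 + Z3 = 0 + j829.3 Ω.
Step 4 — Parallel with input shunt Z1: Z_in = Z1 || (Z2 + Z3) = 0 + j21.77 Ω = 21.77∠90.0° Ω.
Step 5 — Power factor: PF = cos(φ) = Re(Z)/|Z| = -0/21.77 = -0.
Step 6 — Type: Im(Z) = 21.77 ⇒ lagging (phase φ = 90.0°).

PF = -0 (lagging, φ = 90.0°)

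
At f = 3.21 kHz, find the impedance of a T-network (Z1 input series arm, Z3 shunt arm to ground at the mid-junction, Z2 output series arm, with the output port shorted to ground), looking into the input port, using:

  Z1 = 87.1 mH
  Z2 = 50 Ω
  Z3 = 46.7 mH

Step 1 — Angular frequency: ω = 2π·f = 2π·3210 = 2.017e+04 rad/s.
Step 2 — Component impedances:
  Z1: Z = jωL = j·2.017e+04·0.0871 = 0 + j1757 Ω
  Z2: Z = R = 50 Ω
  Z3: Z = jωL = j·2.017e+04·0.0467 = 0 + j941.9 Ω
Step 3 — With the output port shorted to ground, the output series arm Z2 runs from the junction to ground; the shunt arm Z3 also runs from the junction to ground. They appear in parallel: Z3 || Z2 = 49.86 + j2.647 Ω.
Step 4 — Series with input arm Z1: Z_in = Z1 + (Z3 || Z2) = 49.86 + j1759 Ω = 1760∠88.4° Ω.

Z = 49.86 + j1759 Ω = 1760∠88.4° Ω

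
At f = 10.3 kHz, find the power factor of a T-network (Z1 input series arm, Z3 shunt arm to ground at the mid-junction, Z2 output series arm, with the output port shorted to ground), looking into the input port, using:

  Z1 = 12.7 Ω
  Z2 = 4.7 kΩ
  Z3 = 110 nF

Step 1 — Angular frequency: ω = 2π·f = 2π·1.03e+04 = 6.472e+04 rad/s.
Step 2 — Component impedances:
  Z1: Z = R = 12.7 Ω
  Z2: Z = R = 4700 Ω
  Z3: Z = 1/(jωC) = -j/(ω·C) = 0 - j140.5 Ω
Step 3 — With the output port shorted to ground, the output series arm Z2 runs from the junction to ground; the shunt arm Z3 also runs from the junction to ground. They appear in parallel: Z3 || Z2 = 4.195 - j140.3 Ω.
Step 4 — Series with input arm Z1: Z_in = Z1 + (Z3 || Z2) = 16.89 - j140.3 Ω = 141.4∠-83.1° Ω.
Step 5 — Power factor: PF = cos(φ) = Re(Z)/|Z| = 16.895/141.36 = 0.1195.
Step 6 — Type: Im(Z) = -140.3 ⇒ leading (phase φ = -83.1°).

PF = 0.1195 (leading, φ = -83.1°)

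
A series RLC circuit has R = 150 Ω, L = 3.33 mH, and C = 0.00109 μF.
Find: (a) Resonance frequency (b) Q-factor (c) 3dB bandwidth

Step 1 — Resonance: ω₀ = 1/√(LC) = 1/√(0.00333·1.09e-09) = 5.249e+05 rad/s.
Step 2 — f₀ = ω₀/(2π) = 8.354e+04 Hz.
Step 3 — Series Q: Q = ω₀L/R = 5.249e+05·0.00333/150 = 11.65.
Step 4 — Bandwidth: Δω = ω₀/Q = 4.505e+04 rad/s; BW = Δω/(2π) = 7169 Hz.

(a) f₀ = 8.354e+04 Hz  (b) Q = 11.65  (c) BW = 7169 Hz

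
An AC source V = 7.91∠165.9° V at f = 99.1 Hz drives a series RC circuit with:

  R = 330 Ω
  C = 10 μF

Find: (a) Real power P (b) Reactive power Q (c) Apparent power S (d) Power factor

Step 1 — Angular frequency: ω = 2π·f = 2π·99.1 = 622.7 rad/s.
Step 2 — Component impedances:
  R: Z = R = 330 Ω
  C: Z = 1/(jωC) = -j/(ω·C) = 0 - j160.6 Ω
Step 3 — Series combination: Z_total = R + C = 330 - j160.6 Ω = 367∠-26.0° Ω.
Step 4 — Source phasor: V = 7.91∠165.9° V = -7.672 + j1.927 V.
Step 5 — Current: I = V / Z = -0.02109 - j0.004426 A = 0.02155∠-168.1° A.
Step 6 — Complex power: S = V·I* = 0.1533 - j0.0746 VA.
Step 7 — Real power: P = Re(S) = 0.1533 W.
Step 8 — Reactive power: Q = Im(S) = -0.0746 VAR.
Step 9 — Apparent power: |S| = 0.1705 VA.
Step 10 — Power factor: PF = P/|S| = 0.8992 (leading).

(a) P = 0.1533 W  (b) Q = -0.0746 VAR  (c) S = 0.1705 VA  (d) PF = 0.8992 (leading)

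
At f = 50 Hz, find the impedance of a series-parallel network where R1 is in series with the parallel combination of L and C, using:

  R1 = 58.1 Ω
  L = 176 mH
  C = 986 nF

Step 1 — Angular frequency: ω = 2π·f = 2π·50 = 314.2 rad/s.
Step 2 — Component impedances:
  R1: Z = R = 58.1 Ω
  L: Z = jωL = j·314.2·0.176 = 0 + j55.29 Ω
  C: Z = 1/(jωC) = -j/(ω·C) = 0 - j3228 Ω
Step 3 — Parallel branch: L || C = 1/(1/L + 1/C) = 0 + j56.26 Ω.
Step 4 — Series with R1: Z_total = R1 + (L || C) = 58.1 + j56.26 Ω = 80.87∠44.1° Ω.

Z = 58.1 + j56.26 Ω = 80.87∠44.1° Ω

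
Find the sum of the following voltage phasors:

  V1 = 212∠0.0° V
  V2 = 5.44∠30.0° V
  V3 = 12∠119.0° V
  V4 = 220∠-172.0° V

Step 1 — Convert each phasor to rectangular form:
  V1 = 212·(cos(0.0°) + j·sin(0.0°)) = 212 V
  V2 = 5.44·(cos(30.0°) + j·sin(30.0°)) = 4.711 + j2.72 V
  V3 = 12·(cos(119.0°) + j·sin(119.0°)) = -5.818 + j10.5 V
  V4 = 220·(cos(-172.0°) + j·sin(-172.0°)) = -217.9 - j30.62 V
Step 2 — Sum components: V_total = -6.966 - j17.4 V.
Step 3 — Convert to polar: |V_total| = 18.74 V, ∠V_total = -111.8°.

V_total = 18.74∠-111.8° V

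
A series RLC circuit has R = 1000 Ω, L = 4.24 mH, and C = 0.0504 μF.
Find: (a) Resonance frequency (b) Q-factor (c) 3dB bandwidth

Step 1 — Resonance: ω₀ = 1/√(LC) = 1/√(0.00424·5.04e-08) = 6.841e+04 rad/s.
Step 2 — f₀ = ω₀/(2π) = 1.089e+04 Hz.
Step 3 — Series Q: Q = ω₀L/R = 6.841e+04·0.00424/1000 = 0.29.
Step 4 — Bandwidth: Δω = ω₀/Q = 2.358e+05 rad/s; BW = Δω/(2π) = 3.754e+04 Hz.

(a) f₀ = 1.089e+04 Hz  (b) Q = 0.29  (c) BW = 3.754e+04 Hz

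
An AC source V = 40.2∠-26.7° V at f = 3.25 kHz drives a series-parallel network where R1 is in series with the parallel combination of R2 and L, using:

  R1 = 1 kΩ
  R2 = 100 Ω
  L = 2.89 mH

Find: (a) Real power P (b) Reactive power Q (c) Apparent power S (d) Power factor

Step 1 — Angular frequency: ω = 2π·f = 2π·3250 = 2.042e+04 rad/s.
Step 2 — Component impedances:
  R1: Z = R = 1000 Ω
  R2: Z = R = 100 Ω
  L: Z = jωL = j·2.042e+04·0.00289 = 0 + j59.01 Ω
Step 3 — Parallel branch: R2 || L = 1/(1/R2 + 1/L) = 25.83 + j43.77 Ω.
Step 4 — Series with R1: Z_total = R1 + (R2 || L) = 1026 + j43.77 Ω = 1027∠2.4° Ω.
Step 5 — Source phasor: V = 40.2∠-26.7° V = 35.91 - j18.06 V.
Step 6 — Current: I = V / Z = 0.0342 - j0.01907 A = 0.03915∠-29.1° A.
Step 7 — Complex power: S = V·I* = 1.572 + j0.0671 VA.
Step 8 — Real power: P = Re(S) = 1.572 W.
Step 9 — Reactive power: Q = Im(S) = 0.0671 VAR.
Step 10 — Apparent power: |S| = 1.574 VA.
Step 11 — Power factor: PF = P/|S| = 0.9991 (lagging).

(a) P = 1.572 W  (b) Q = 0.0671 VAR  (c) S = 1.574 VA  (d) PF = 0.9991 (lagging)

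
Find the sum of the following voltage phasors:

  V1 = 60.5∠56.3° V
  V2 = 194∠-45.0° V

Step 1 — Convert each phasor to rectangular form:
  V1 = 60.5·(cos(56.3°) + j·sin(56.3°)) = 33.57 + j50.33 V
  V2 = 194·(cos(-45.0°) + j·sin(-45.0°)) = 137.2 - j137.2 V
Step 2 — Sum components: V_total = 170.7 - j86.85 V.
Step 3 — Convert to polar: |V_total| = 191.6 V, ∠V_total = -27.0°.

V_total = 191.6∠-27.0° V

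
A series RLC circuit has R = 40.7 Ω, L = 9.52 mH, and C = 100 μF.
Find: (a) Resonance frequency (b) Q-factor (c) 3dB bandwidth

Step 1 — Resonance: ω₀ = 1/√(LC) = 1/√(0.00952·0.0001) = 1025 rad/s.
Step 2 — f₀ = ω₀/(2π) = 163.1 Hz.
Step 3 — Series Q: Q = ω₀L/R = 1025·0.00952/40.7 = 0.2397.
Step 4 — Bandwidth: Δω = ω₀/Q = 4275 rad/s; BW = Δω/(2π) = 680.4 Hz.

(a) f₀ = 163.1 Hz  (b) Q = 0.2397  (c) BW = 680.4 Hz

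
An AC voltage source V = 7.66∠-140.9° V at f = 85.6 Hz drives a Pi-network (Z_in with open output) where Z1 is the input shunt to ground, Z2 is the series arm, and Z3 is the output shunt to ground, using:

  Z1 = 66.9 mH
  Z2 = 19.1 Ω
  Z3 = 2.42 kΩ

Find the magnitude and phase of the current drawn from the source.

Step 1 — Angular frequency: ω = 2π·f = 2π·85.6 = 537.8 rad/s.
Step 2 — Component impedances:
  Z1: Z = jωL = j·537.8·0.0669 = 0 + j35.98 Ω
  Z2: Z = R = 19.1 Ω
  Z3: Z = R = 2420 Ω
Step 3 — With open output, the series arm Z2 and the output shunt Z3 appear in series to ground: Z2 + Z3 = 2439 Ω.
Step 4 — Parallel with input shunt Z1: Z_in = Z1 || (Z2 + Z3) = 0.5307 + j35.97 Ω = 35.98∠89.2° Ω.
Step 5 — Source phasor: V = 7.66∠-140.9° V = -5.945 - j4.831 V.
Step 6 — Ohm's law: I = V / Z_total = (-5.945 - j4.831) / (0.5307 + j35.97) = -0.1367 + j0.1632 A.
Step 7 — Convert to polar: |I| = 0.2129 A, ∠I = 129.9°.

I = 0.2129∠129.9° A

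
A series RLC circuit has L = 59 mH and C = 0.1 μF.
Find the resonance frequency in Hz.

Step 1 — Resonance condition Im(Z)=0 gives ω₀ = 1/√(LC).
Step 2 — ω₀ = 1/√(0.059·1e-07) = 1.302e+04 rad/s.
Step 3 — f₀ = ω₀/(2π) = 2072 Hz.

f₀ = 2072 Hz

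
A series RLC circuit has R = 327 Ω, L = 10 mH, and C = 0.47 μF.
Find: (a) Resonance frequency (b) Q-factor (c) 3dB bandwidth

Step 1 — Resonance condition Im(Z)=0 gives ω₀ = 1/√(LC).
Step 2 — ω₀ = 1/√(0.01·4.7e-07) = 1.459e+04 rad/s.
Step 3 — f₀ = ω₀/(2π) = 2322 Hz.
Step 4 — Series Q: Q = ω₀L/R = 1.459e+04·0.01/327 = 0.4461.
Step 5 — 3dB bandwidth: Δω = ω₀/Q = 3.27e+04 rad/s; BW = Δω/(2π) = 5204 Hz.

(a) f₀ = 2322 Hz  (b) Q = 0.4461  (c) BW = 5204 Hz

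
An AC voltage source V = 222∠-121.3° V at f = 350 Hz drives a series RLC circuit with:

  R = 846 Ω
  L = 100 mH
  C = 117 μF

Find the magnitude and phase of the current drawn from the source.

Step 1 — Angular frequency: ω = 2π·f = 2π·350 = 2199 rad/s.
Step 2 — Component impedances:
  R: Z = R = 846 Ω
  L: Z = jωL = j·2199·0.1 = 0 + j219.9 Ω
  C: Z = 1/(jωC) = -j/(ω·C) = 0 - j3.887 Ω
Step 3 — Series combination: Z_total = R + L + C = 846 + j216 Ω = 873.1∠14.3° Ω.
Step 4 — Source phasor: V = 222∠-121.3° V = -115.3 - j189.7 V.
Step 5 — Ohm's law: I = V / Z_total = (-115.3 - j189.7) / (846 + j216) = -0.1817 - j0.1778 A.
Step 6 — Convert to polar: |I| = 0.2543 A, ∠I = -135.6°.

I = 0.2543∠-135.6° A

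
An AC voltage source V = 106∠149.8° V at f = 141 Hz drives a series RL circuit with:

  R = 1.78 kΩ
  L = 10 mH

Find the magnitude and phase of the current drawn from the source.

Step 1 — Angular frequency: ω = 2π·f = 2π·141 = 885.9 rad/s.
Step 2 — Component impedances:
  R: Z = R = 1780 Ω
  L: Z = jωL = j·885.9·0.01 = 0 + j8.859 Ω
Step 3 — Series combination: Z_total = R + L = 1780 + j8.859 Ω = 1780∠0.3° Ω.
Step 4 — Source phasor: V = 106∠149.8° V = -91.61 + j53.32 V.
Step 5 — Ohm's law: I = V / Z_total = (-91.61 + j53.32) / (1780 + j8.859) = -0.05132 + j0.03021 A.
Step 6 — Convert to polar: |I| = 0.05955 A, ∠I = 149.5°.

I = 0.05955∠149.5° A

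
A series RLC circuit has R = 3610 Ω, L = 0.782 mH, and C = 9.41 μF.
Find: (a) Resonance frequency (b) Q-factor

Step 1 — Resonance condition Im(Z)=0 gives ω₀ = 1/√(LC).
Step 2 — ω₀ = 1/√(0.000782·9.41e-06) = 1.166e+04 rad/s.
Step 3 — f₀ = ω₀/(2π) = 1855 Hz.
Step 4 — Series Q: Q = ω₀L/R = 1.166e+04·0.000782/3610 = 0.002525.

(a) f₀ = 1855 Hz  (b) Q = 0.002525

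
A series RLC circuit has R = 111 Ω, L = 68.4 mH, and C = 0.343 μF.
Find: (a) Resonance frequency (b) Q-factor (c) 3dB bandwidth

Step 1 — Resonance condition Im(Z)=0 gives ω₀ = 1/√(LC).
Step 2 — ω₀ = 1/√(0.0684·3.43e-07) = 6529 rad/s.
Step 3 — f₀ = ω₀/(2π) = 1039 Hz.
Step 4 — Series Q: Q = ω₀L/R = 6529·0.0684/111 = 4.023.
Step 5 — 3dB bandwidth: Δω = ω₀/Q = 1623 rad/s; BW = Δω/(2π) = 258.3 Hz.

(a) f₀ = 1039 Hz  (b) Q = 4.023  (c) BW = 258.3 Hz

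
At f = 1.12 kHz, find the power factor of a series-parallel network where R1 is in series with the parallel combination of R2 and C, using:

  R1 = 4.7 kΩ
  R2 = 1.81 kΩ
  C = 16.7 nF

Step 1 — Angular frequency: ω = 2π·f = 2π·1120 = 7037 rad/s.
Step 2 — Component impedances:
  R1: Z = R = 4700 Ω
  R2: Z = R = 1810 Ω
  C: Z = 1/(jωC) = -j/(ω·C) = 0 - j8509 Ω
Step 3 — Parallel branch: R2 || C = 1/(1/R2 + 1/C) = 1732 - j368.3 Ω.
Step 4 — Series with R1: Z_total = R1 + (R2 || C) = 6432 - j368.3 Ω = 6442∠-3.3° Ω.
Step 5 — Power factor: PF = cos(φ) = Re(Z)/|Z| = 6432/6442 = 0.9984.
Step 6 — Type: Im(Z) = -368.3 ⇒ leading (phase φ = -3.3°).

PF = 0.9984 (leading, φ = -3.3°)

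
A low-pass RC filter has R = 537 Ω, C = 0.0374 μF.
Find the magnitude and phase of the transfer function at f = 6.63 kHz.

Step 1 — Angular frequency: ω = 2π·6630 = 4.166e+04 rad/s.
Step 2 — Transfer function: H(jω) = 1/(1 + jωRC).
Step 3 — Denominator: 1 + jωRC = 1 + j·4.166e+04·537·3.74e-08 = 1 + j0.8366.
Step 4 — H = 0.5882 - j0.4922.
Step 5 — Magnitude: |H| = 0.767 (-2.3 dB); phase: φ = -39.9°.

|H| = 0.767 (-2.3 dB), φ = -39.9°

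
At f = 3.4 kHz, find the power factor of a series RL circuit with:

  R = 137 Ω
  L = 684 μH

Step 1 — Angular frequency: ω = 2π·f = 2π·3400 = 2.136e+04 rad/s.
Step 2 — Component impedances:
  R: Z = R = 137 Ω
  L: Z = jωL = j·2.136e+04·0.000684 = 0 + j14.61 Ω
Step 3 — Series combination: Z_total = R + L = 137 + j14.61 Ω = 137.8∠6.1° Ω.
Step 4 — Power factor: PF = cos(φ) = Re(Z)/|Z| = 137/137.777 = 0.9944.
Step 5 — Type: Im(Z) = 14.61 ⇒ lagging (phase φ = 6.1°).

PF = 0.9944 (lagging, φ = 6.1°)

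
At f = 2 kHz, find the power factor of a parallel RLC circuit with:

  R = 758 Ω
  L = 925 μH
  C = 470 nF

Step 1 — Angular frequency: ω = 2π·f = 2π·2000 = 1.257e+04 rad/s.
Step 2 — Component impedances:
  R: Z = R = 758 Ω
  L: Z = jωL = j·1.257e+04·0.000925 = 0 + j11.62 Ω
  C: Z = 1/(jωC) = -j/(ω·C) = 0 - j169.3 Ω
Step 3 — Parallel combination: 1/Z_total = 1/R + 1/L + 1/C; Z_total = 0.2054 + j12.48 Ω = 12.48∠89.1° Ω.
Step 4 — Power factor: PF = cos(φ) = Re(Z)/|Z| = 0.2054/12.48 = 0.01646.
Step 5 — Type: Im(Z) = 12.48 ⇒ lagging (phase φ = 89.1°).

PF = 0.01646 (lagging, φ = 89.1°)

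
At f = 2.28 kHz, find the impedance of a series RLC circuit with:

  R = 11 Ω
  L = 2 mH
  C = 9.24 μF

Step 1 — Angular frequency: ω = 2π·f = 2π·2280 = 1.433e+04 rad/s.
Step 2 — Component impedances:
  R: Z = R = 11 Ω
  L: Z = jωL = j·1.433e+04·0.002 = 0 + j28.65 Ω
  C: Z = 1/(jωC) = -j/(ω·C) = 0 - j7.555 Ω
Step 3 — Series combination: Z_total = R + L + C = 11 + j21.1 Ω = 23.79∠62.5° Ω.

Z = 11 + j21.1 Ω = 23.79∠62.5° Ω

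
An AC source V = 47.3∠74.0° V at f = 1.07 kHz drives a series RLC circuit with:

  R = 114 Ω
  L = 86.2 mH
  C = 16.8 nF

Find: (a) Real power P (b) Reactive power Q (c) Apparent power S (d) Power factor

Step 1 — Angular frequency: ω = 2π·f = 2π·1070 = 6723 rad/s.
Step 2 — Component impedances:
  R: Z = R = 114 Ω
  L: Z = jωL = j·6723·0.0862 = 0 + j579.5 Ω
  C: Z = 1/(jωC) = -j/(ω·C) = 0 - j8854 Ω
Step 3 — Series combination: Z_total = R + L + C = 114 - j8274 Ω = 8275∠-89.2° Ω.
Step 4 — Source phasor: V = 47.3∠74.0° V = 13.04 + j45.47 V.
Step 5 — Current: I = V / Z = -0.005472 + j0.001651 A = 0.005716∠163.2° A.
Step 6 — Complex power: S = V·I* = 0.003725 - j0.2703 VA.
Step 7 — Real power: P = Re(S) = 0.003725 W.
Step 8 — Reactive power: Q = Im(S) = -0.2703 VAR.
Step 9 — Apparent power: |S| = 0.2704 VA.
Step 10 — Power factor: PF = P/|S| = 0.01378 (leading).

(a) P = 0.003725 W  (b) Q = -0.2703 VAR  (c) S = 0.2704 VA  (d) PF = 0.01378 (leading)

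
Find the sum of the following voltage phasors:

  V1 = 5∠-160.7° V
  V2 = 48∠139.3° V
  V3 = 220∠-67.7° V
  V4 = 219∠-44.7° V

Step 1 — Convert each phasor to rectangular form:
  V1 = 5·(cos(-160.7°) + j·sin(-160.7°)) = -4.719 - j1.653 V
  V2 = 48·(cos(139.3°) + j·sin(139.3°)) = -36.39 + j31.3 V
  V3 = 220·(cos(-67.7°) + j·sin(-67.7°)) = 83.48 - j203.5 V
  V4 = 219·(cos(-44.7°) + j·sin(-44.7°)) = 155.7 - j154 V
Step 2 — Sum components: V_total = 198 - j327.9 V.
Step 3 — Convert to polar: |V_total| = 383.1 V, ∠V_total = -58.9°.

V_total = 383.1∠-58.9° V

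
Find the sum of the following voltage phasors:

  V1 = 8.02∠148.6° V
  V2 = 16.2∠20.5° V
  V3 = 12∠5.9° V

Step 1 — Convert each phasor to rectangular form:
  V1 = 8.02·(cos(148.6°) + j·sin(148.6°)) = -6.845 + j4.178 V
  V2 = 16.2·(cos(20.5°) + j·sin(20.5°)) = 15.17 + j5.673 V
  V3 = 12·(cos(5.9°) + j·sin(5.9°)) = 11.94 + j1.234 V
Step 2 — Sum components: V_total = 20.27 + j11.09 V.
Step 3 — Convert to polar: |V_total| = 23.1 V, ∠V_total = 28.7°.

V_total = 23.1∠28.7° V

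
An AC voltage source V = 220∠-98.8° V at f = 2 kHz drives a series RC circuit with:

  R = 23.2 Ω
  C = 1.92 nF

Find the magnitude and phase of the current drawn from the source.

Step 1 — Angular frequency: ω = 2π·f = 2π·2000 = 1.257e+04 rad/s.
Step 2 — Component impedances:
  R: Z = R = 23.2 Ω
  C: Z = 1/(jωC) = -j/(ω·C) = 0 - j4.145e+04 Ω
Step 3 — Series combination: Z_total = R + C = 23.2 - j4.145e+04 Ω = 4.145e+04∠-90.0° Ω.
Step 4 — Source phasor: V = 220∠-98.8° V = -33.66 - j217.4 V.
Step 5 — Ohm's law: I = V / Z_total = (-33.66 - j217.4) / (23.2 - j4.145e+04) = 0.005245 - j0.000815 A.
Step 6 — Convert to polar: |I| = 0.005308 A, ∠I = -8.8°.

I = 0.005308∠-8.8° A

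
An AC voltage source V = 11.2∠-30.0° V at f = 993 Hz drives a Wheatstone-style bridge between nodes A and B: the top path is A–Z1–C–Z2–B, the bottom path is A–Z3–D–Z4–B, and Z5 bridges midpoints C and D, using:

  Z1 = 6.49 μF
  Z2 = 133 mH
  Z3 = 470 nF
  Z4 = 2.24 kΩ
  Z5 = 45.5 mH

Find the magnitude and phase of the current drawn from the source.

Step 1 — Angular frequency: ω = 2π·f = 2π·993 = 6239 rad/s.
Step 2 — Component impedances:
  Z1: Z = 1/(jωC) = -j/(ω·C) = 0 - j24.7 Ω
  Z2: Z = jωL = j·6239·0.133 = 0 + j829.8 Ω
  Z3: Z = 1/(jωC) = -j/(ω·C) = 0 - j341 Ω
  Z4: Z = R = 2240 Ω
  Z5: Z = jωL = j·6239·0.0455 = 0 + j283.9 Ω
Step 3 — Bridge requires nodal analysis (the Z5 bridge couples midpoints C and D, so the two paths cannot be reduced to a simple series/parallel combination). Setting node B to ground and injecting 1 A at node A, the 3-node admittance system at A, C, D solves to V_A = Z_AB = 199.3 + j625.9 Ω = 656.8∠72.3° Ω.
Step 4 — Source phasor: V = 11.2∠-30.0° V = 9.699 - j5.6 V.
Step 5 — Ohm's law: I = V / Z_total = (9.699 - j5.6) / (199.3 + j625.9) = -0.003644 - j0.01666 A.
Step 6 — Convert to polar: |I| = 0.01705 A, ∠I = -102.3°.

I = 0.01705∠-102.3° A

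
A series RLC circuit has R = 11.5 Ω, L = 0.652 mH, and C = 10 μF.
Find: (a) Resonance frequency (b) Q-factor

Step 1 — Resonance condition Im(Z)=0 gives ω₀ = 1/√(LC).
Step 2 — ω₀ = 1/√(0.000652·1e-05) = 1.238e+04 rad/s.
Step 3 — f₀ = ω₀/(2π) = 1971 Hz.
Step 4 — Series Q: Q = ω₀L/R = 1.238e+04·0.000652/11.5 = 0.7021.

(a) f₀ = 1971 Hz  (b) Q = 0.7021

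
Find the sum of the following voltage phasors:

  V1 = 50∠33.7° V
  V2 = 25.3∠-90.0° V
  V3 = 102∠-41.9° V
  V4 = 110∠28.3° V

Step 1 — Convert each phasor to rectangular form:
  V1 = 50·(cos(33.7°) + j·sin(33.7°)) = 41.6 + j27.74 V
  V2 = 25.3·(cos(-90.0°) + j·sin(-90.0°)) = 0 - j25.3 V
  V3 = 102·(cos(-41.9°) + j·sin(-41.9°)) = 75.92 - j68.12 V
  V4 = 110·(cos(28.3°) + j·sin(28.3°)) = 96.85 + j52.15 V
Step 2 — Sum components: V_total = 214.4 - j13.53 V.
Step 3 — Convert to polar: |V_total| = 214.8 V, ∠V_total = -3.6°.

V_total = 214.8∠-3.6° V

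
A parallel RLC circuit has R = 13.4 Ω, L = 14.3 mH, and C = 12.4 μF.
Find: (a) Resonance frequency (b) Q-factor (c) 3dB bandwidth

Step 1 — Resonance: ω₀ = 1/√(LC) = 1/√(0.0143·1.24e-05) = 2375 rad/s.
Step 2 — f₀ = ω₀/(2π) = 378 Hz.
Step 3 — Parallel Q: Q = R/(ω₀L) = 13.4/(2375·0.0143) = 0.3946.
Step 4 — Bandwidth: Δω = ω₀/Q = 6018 rad/s; BW = Δω/(2π) = 957.8 Hz.

(a) f₀ = 378 Hz  (b) Q = 0.3946  (c) BW = 957.8 Hz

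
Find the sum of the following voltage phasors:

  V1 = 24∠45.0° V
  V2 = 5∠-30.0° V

Step 1 — Convert each phasor to rectangular form:
  V1 = 24·(cos(45.0°) + j·sin(45.0°)) = 16.97 + j16.97 V
  V2 = 5·(cos(-30.0°) + j·sin(-30.0°)) = 4.33 - j2.5 V
Step 2 — Sum components: V_total = 21.3 + j14.47 V.
Step 3 — Convert to polar: |V_total| = 25.75 V, ∠V_total = 34.2°.

V_total = 25.75∠34.2° V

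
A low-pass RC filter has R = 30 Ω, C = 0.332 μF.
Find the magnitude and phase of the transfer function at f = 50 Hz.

Step 1 — Angular frequency: ω = 2π·50 = 314.2 rad/s.
Step 2 — Transfer function: H(jω) = 1/(1 + jωRC).
Step 3 — Denominator: 1 + jωRC = 1 + j·314.2·30·3.32e-07 = 1 + j0.003129.
Step 4 — H = 1 - j0.003129.
Step 5 — Magnitude: |H| = 1 (-0.0 dB); phase: φ = -0.2°.

|H| = 1 (-0.0 dB), φ = -0.2°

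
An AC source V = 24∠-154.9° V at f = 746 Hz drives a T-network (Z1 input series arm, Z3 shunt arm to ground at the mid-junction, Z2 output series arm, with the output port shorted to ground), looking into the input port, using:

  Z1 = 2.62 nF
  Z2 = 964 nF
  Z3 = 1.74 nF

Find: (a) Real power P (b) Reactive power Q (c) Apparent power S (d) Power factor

Step 1 — Angular frequency: ω = 2π·f = 2π·746 = 4687 rad/s.
Step 2 — Component impedances:
  Z1: Z = 1/(jωC) = -j/(ω·C) = 0 - j8.143e+04 Ω
  Z2: Z = 1/(jωC) = -j/(ω·C) = 0 - j221.3 Ω
  Z3: Z = 1/(jωC) = -j/(ω·C) = 0 - j1.226e+05 Ω
Step 3 — With the output port shorted to ground, the output series arm Z2 runs from the junction to ground; the shunt arm Z3 also runs from the junction to ground. They appear in parallel: Z3 || Z2 = 0 - j220.9 Ω.
Step 4 — Series with input arm Z1: Z_in = Z1 + (Z3 || Z2) = 0 - j8.165e+04 Ω = 8.165e+04∠-90.0° Ω.
Step 5 — Source phasor: V = 24∠-154.9° V = -21.73 - j10.18 V.
Step 6 — Current: I = V / Z = 0.0001247 - j0.0002662 A = 0.0002939∠-64.9° A.
Step 7 — Complex power: S = V·I* = 0 - j0.007054 VA.
Step 8 — Real power: P = Re(S) = 0 W.
Step 9 — Reactive power: Q = Im(S) = -0.007054 VAR.
Step 10 — Apparent power: |S| = 0.007054 VA.
Step 11 — Power factor: PF = P/|S| = 0 (leading).

(a) P = 0 W  (b) Q = -0.007054 VAR  (c) S = 0.007054 VA  (d) PF = 0 (leading)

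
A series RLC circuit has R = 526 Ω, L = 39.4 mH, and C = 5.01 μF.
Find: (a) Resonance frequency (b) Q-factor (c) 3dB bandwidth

Step 1 — Resonance: ω₀ = 1/√(LC) = 1/√(0.0394·5.01e-06) = 2251 rad/s.
Step 2 — f₀ = ω₀/(2π) = 358.2 Hz.
Step 3 — Series Q: Q = ω₀L/R = 2251·0.0394/526 = 0.1686.
Step 4 — Bandwidth: Δω = ω₀/Q = 1.335e+04 rad/s; BW = Δω/(2π) = 2125 Hz.

(a) f₀ = 358.2 Hz  (b) Q = 0.1686  (c) BW = 2125 Hz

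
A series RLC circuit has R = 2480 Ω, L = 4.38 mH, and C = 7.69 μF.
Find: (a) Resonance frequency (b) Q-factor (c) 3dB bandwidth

Step 1 — Resonance condition Im(Z)=0 gives ω₀ = 1/√(LC).
Step 2 — ω₀ = 1/√(0.00438·7.69e-06) = 5449 rad/s.
Step 3 — f₀ = ω₀/(2π) = 867.2 Hz.
Step 4 — Series Q: Q = ω₀L/R = 5449·0.00438/2480 = 0.009623.
Step 5 — 3dB bandwidth: Δω = ω₀/Q = 5.662e+05 rad/s; BW = Δω/(2π) = 9.012e+04 Hz.

(a) f₀ = 867.2 Hz  (b) Q = 0.009623  (c) BW = 9.012e+04 Hz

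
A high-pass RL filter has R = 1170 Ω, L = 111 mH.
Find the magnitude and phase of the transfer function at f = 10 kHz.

Step 1 — Angular frequency: ω = 2π·1e+04 = 6.283e+04 rad/s.
Step 2 — Transfer function: H(jω) = jωL/(R + jωL).
Step 3 — Numerator jωL = j·6974; denominator R + jωL = 1170 + j6974.
Step 4 — H = 0.9726 + j0.1632.
Step 5 — Magnitude: |H| = 0.9862 (-0.1 dB); phase: φ = 9.5°.

|H| = 0.9862 (-0.1 dB), φ = 9.5°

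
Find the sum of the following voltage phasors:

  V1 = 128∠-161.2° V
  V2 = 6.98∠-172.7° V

Step 1 — Convert each phasor to rectangular form:
  V1 = 128·(cos(-161.2°) + j·sin(-161.2°)) = -121.2 - j41.25 V
  V2 = 6.98·(cos(-172.7°) + j·sin(-172.7°)) = -6.923 - j0.8869 V
Step 2 — Sum components: V_total = -128.1 - j42.14 V.
Step 3 — Convert to polar: |V_total| = 134.8 V, ∠V_total = -161.8°.

V_total = 134.8∠-161.8° V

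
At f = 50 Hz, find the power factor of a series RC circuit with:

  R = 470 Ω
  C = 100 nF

Step 1 — Angular frequency: ω = 2π·f = 2π·50 = 314.2 rad/s.
Step 2 — Component impedances:
  R: Z = R = 470 Ω
  C: Z = 1/(jωC) = -j/(ω·C) = 0 - j3.183e+04 Ω
Step 3 — Series combination: Z_total = R + C = 470 - j3.183e+04 Ω = 3.183e+04∠-89.2° Ω.
Step 4 — Power factor: PF = cos(φ) = Re(Z)/|Z| = 470/31834 = 0.01476.
Step 5 — Type: Im(Z) = -3.183e+04 ⇒ leading (phase φ = -89.2°).

PF = 0.01476 (leading, φ = -89.2°)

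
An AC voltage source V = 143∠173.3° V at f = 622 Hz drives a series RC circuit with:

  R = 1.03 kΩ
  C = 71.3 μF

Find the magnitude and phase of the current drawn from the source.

Step 1 — Angular frequency: ω = 2π·f = 2π·622 = 3908 rad/s.
Step 2 — Component impedances:
  R: Z = R = 1030 Ω
  C: Z = 1/(jωC) = -j/(ω·C) = 0 - j3.589 Ω
Step 3 — Series combination: Z_total = R + C = 1030 - j3.589 Ω = 1030∠-0.2° Ω.
Step 4 — Source phasor: V = 143∠173.3° V = -142 + j16.68 V.
Step 5 — Ohm's law: I = V / Z_total = (-142 + j16.68) / (1030 - j3.589) = -0.1379 + j0.01572 A.
Step 6 — Convert to polar: |I| = 0.1388 A, ∠I = 173.5°.

I = 0.1388∠173.5° A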